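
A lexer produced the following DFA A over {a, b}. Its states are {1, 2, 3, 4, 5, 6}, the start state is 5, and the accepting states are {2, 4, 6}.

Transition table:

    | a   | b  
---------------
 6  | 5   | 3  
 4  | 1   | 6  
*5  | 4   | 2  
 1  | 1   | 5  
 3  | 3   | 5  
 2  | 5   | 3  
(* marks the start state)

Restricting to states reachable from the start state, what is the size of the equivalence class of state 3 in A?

2

All states are reachable from the start state.
Initial partition by acceptance: {2,4,6} | {1,3,5}.
Split {2,4,6} by δ(·,b) → {2,6} and {4}.
On input a, block {1,3,5} splits into {1,3} and {5}.
No further refinement is possible. Final partition (4 blocks): {2,6} | {1,3} | {4} | {5}.
The equivalence class containing 3 is {1,3}, of size 2.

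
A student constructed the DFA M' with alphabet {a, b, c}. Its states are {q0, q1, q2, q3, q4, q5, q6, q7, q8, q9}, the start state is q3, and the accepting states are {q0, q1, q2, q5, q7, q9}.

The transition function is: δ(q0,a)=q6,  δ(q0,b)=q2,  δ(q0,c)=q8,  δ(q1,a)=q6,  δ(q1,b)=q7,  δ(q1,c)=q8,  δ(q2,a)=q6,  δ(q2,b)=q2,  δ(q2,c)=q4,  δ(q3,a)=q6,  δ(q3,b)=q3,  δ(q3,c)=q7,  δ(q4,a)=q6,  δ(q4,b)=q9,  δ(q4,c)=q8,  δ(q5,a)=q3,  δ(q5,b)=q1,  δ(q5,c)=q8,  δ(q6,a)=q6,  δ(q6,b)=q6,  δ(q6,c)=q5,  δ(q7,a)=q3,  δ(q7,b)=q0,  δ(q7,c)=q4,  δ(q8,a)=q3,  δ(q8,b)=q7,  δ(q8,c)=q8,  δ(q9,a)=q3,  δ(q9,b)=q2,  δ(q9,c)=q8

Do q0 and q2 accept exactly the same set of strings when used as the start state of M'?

Yes

Start with accepting vs non-accepting: {q0,q1,q2,q5,q7,q9} | {q3,q4,q6,q8}.
Refine {q3,q4,q6,q8} on symbol b: members go to different blocks, giving {q3,q6} and {q4,q8}.
Stable partition: {q0,q1,q2,q5,q7,q9} | {q3,q6} | {q4,q8} — 3 equivalence classes.
q0 and q2 lie in the same block of the stable partition, so they are equivalent — no string distinguishes them.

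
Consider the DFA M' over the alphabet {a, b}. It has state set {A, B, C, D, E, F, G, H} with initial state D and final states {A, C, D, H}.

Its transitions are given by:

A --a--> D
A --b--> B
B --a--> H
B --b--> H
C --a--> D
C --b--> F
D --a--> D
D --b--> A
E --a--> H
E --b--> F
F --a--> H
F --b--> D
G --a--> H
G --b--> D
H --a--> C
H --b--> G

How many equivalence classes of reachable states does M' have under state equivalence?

First remove the unreachable states {E}; 7 states remain.
P0 = {A,C,D,H} | {B,F,G}.
Refine {A,C,D,H} on symbol b: members go to different blocks, giving {A,C,H} and {D}.
Split {A,C,H} by δ(·,a) → {A,C} and {H}.
Refine {B,F,G} on symbol b: members go to different blocks, giving {F,G} and {B}.
Refine {A,C} on symbol b: members go to different blocks, giving {A} and {C}.
Stable partition: {A} | {F,G} | {D} | {H} | {B} | {C} — 6 equivalence classes.

6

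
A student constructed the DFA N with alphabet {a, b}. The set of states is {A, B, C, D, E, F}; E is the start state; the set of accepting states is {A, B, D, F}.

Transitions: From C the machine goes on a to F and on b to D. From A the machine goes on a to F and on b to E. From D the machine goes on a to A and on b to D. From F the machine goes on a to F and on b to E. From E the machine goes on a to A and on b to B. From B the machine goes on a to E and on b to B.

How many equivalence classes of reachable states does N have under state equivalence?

3

First remove the unreachable states {C,D}; 4 states remain.
P0 = {A,B,F} | {E}.
Split {A,B,F} by δ(·,a) → {A,F} and {B}.
No further refinement is possible. Final partition (3 blocks): {A,F} | {E} | {B}.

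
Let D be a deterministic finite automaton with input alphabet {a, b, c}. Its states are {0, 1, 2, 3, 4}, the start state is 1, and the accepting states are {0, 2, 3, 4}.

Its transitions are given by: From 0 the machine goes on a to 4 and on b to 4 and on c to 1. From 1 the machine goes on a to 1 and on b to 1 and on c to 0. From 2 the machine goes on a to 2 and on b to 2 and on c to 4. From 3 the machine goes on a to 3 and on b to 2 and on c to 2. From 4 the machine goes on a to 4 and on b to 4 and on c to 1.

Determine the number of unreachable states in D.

BFS from 1 reaches {0, 1, 4}; the 2 state(s) 2, 3 are never visited.

2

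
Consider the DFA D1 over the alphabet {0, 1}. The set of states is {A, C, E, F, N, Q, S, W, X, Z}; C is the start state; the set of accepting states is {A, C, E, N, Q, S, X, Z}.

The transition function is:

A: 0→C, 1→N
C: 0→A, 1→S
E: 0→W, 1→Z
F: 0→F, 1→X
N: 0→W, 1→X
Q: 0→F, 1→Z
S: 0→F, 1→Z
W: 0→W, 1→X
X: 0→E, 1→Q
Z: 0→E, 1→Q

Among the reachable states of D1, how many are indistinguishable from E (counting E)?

Every state is reachable, so we keep all 10.
Start with accepting vs non-accepting: {A,C,E,N,Q,S,X,Z} | {F,W}.
Refine {A,C,E,N,Q,S,X,Z} on symbol 0: members go to different blocks, giving {A,C,X,Z} and {E,N,Q,S}.
Refine {A,C,X,Z} on symbol 0: members go to different blocks, giving {X,Z} and {A,C}.
The partition is now stable with 4 blocks: {X,Z} | {F,W} | {E,N,Q,S} | {A,C}.
The equivalence class containing E is {E,N,Q,S}, of size 4.

4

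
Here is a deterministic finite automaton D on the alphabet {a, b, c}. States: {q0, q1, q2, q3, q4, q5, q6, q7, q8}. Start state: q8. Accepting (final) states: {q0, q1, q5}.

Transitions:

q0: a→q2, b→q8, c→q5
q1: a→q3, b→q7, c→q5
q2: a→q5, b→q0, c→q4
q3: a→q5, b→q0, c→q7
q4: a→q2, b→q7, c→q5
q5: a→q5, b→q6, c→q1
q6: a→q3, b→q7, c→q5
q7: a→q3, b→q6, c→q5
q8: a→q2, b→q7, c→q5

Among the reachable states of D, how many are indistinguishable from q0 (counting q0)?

Every state is reachable, so we keep all 9.
Start with accepting vs non-accepting: {q0,q1,q5} | {q2,q3,q4,q6,q7,q8}.
Refine {q0,q1,q5} on symbol a: members go to different blocks, giving {q0,q1} and {q5}.
Split {q2,q3,q4,q6,q7,q8} by δ(·,a) → {q4,q6,q7,q8} and {q2,q3}.
The partition is now stable with 4 blocks: {q0,q1} | {q4,q6,q7,q8} | {q5} | {q2,q3}.
State q0 belongs to the block {q0,q1}, which has 2 states.

2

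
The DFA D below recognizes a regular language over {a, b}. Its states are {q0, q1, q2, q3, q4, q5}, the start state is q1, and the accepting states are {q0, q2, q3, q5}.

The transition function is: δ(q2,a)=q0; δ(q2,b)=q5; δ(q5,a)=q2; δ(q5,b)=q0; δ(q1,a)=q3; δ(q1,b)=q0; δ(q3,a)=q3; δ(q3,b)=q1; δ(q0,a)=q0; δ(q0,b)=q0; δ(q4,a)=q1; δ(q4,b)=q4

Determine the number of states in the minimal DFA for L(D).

3

First remove the unreachable states {q2,q4,q5}; 3 states remain.
P0 = {q0,q3} | {q1}.
On input b, block {q0,q3} splits into {q0} and {q3}.
No further refinement is possible. Final partition (3 blocks): {q0} | {q1} | {q3}.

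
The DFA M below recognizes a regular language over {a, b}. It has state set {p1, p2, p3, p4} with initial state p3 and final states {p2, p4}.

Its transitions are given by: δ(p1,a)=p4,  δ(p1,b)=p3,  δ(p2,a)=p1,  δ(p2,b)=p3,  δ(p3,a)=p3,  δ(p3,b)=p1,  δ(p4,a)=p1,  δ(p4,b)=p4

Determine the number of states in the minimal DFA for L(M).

3

First remove the unreachable states {p2}; 3 states remain.
P0 = {p4} | {p1,p3}.
Refine {p1,p3} on symbol a: members go to different blocks, giving {p1} and {p3}.
No further refinement is possible. Final partition (3 blocks): {p4} | {p1} | {p3}.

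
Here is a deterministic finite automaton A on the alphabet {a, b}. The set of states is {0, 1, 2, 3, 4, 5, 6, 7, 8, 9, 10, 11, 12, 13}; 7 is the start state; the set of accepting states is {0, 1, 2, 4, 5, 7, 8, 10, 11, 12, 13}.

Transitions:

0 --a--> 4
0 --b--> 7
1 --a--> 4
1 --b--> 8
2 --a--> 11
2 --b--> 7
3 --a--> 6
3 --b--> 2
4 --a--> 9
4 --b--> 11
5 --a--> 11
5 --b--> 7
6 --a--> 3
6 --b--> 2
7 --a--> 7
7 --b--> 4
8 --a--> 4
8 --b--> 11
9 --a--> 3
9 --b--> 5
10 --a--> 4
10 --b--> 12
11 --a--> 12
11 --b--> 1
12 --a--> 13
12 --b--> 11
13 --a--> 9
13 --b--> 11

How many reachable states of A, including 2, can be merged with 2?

First remove the unreachable states {0,10}; 12 states remain.
P0 = {1,2,4,5,7,8,11,12,13} | {3,6,9}.
On input a, block {1,2,4,5,7,8,11,12,13} splits into {1,2,5,7,8,11,12} and {4,13}.
Split {1,2,5,7,8,11,12} by δ(·,a) → {2,5,7,11} and {1,8,12}.
Split {2,5,7,11} by δ(·,a) → {2,5,7} and {11}.
On input a, block {2,5,7} splits into {2,5} and {7}.
Refine {1,8,12} on symbol b: members go to different blocks, giving {8,12} and {1}.
Stable partition: {2,5} | {3,6,9} | {4,13} | {8,12} | {11} | {7} | {1} — 7 equivalence classes.
The equivalence class containing 2 is {2,5}, of size 2.

2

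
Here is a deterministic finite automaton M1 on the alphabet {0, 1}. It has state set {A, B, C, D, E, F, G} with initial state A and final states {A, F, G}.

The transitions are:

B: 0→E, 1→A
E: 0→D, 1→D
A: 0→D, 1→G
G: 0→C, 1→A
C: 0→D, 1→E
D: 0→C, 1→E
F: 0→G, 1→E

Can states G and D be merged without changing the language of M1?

Reachable states from the start: {A,C,D,E,G}. Unreachable: {B,F} — drop them.
Initial partition by acceptance: {A,G} | {C,D,E}.
Stable partition: {A,G} | {C,D,E} — 2 equivalence classes.
G and D end up in different blocks, so they are distinguishable. For instance, the string 'ε' is accepted from only G.

No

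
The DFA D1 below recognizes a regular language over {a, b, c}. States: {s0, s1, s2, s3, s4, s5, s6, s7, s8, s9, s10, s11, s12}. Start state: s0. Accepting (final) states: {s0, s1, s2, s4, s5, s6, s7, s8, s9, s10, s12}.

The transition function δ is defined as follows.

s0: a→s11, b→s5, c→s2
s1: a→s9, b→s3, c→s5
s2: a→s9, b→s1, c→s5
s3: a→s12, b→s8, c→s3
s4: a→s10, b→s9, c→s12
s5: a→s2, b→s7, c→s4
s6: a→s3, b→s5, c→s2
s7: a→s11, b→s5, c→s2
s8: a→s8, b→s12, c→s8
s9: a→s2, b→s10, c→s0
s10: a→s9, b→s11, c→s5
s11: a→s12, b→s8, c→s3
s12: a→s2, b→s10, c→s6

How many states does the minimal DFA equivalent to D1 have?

8

All states are reachable from the start state.
Initial partition by acceptance: {s0,s1,s2,s4,s5,s6,s7,s8,s9,s10,s12} | {s3,s11}.
Refine {s0,s1,s2,s4,s5,s6,s7,s8,s9,s10,s12} on symbol a: members go to different blocks, giving {s1,s2,s4,s5,s8,s9,s10,s12} and {s0,s6,s7}.
On input b, block {s1,s2,s4,s5,s8,s9,s10,s12} splits into {s2,s4,s8,s9,s12} and {s1,s10} and {s5}.
Split {s2,s4,s8,s9,s12} by δ(·,a) → {s2,s8,s9,s12} and {s4}.
Refine {s2,s8,s9,s12} on symbol b: members go to different blocks, giving {s2,s9,s12} and {s8}.
On input c, block {s2,s9,s12} splits into {s9,s12} and {s2}.
No further refinement is possible. Final partition (8 blocks): {s9,s12} | {s3,s11} | {s0,s6,s7} | {s1,s10} | {s5} | {s4} | {s8} | {s2}.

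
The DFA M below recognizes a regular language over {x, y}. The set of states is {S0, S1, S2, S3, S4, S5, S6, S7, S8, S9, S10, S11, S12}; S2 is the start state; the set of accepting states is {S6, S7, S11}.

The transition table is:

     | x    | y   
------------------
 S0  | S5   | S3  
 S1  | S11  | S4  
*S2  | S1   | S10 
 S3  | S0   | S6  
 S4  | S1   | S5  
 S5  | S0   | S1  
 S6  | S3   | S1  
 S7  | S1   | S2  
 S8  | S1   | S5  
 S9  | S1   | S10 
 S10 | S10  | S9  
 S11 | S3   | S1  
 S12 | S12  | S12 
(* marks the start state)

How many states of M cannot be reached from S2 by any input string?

3

BFS from S2 reaches {S0, S1, S2, S3, S4, S5, S6, S9, S10, S11}; the 3 state(s) S7, S8, S12 are never visited.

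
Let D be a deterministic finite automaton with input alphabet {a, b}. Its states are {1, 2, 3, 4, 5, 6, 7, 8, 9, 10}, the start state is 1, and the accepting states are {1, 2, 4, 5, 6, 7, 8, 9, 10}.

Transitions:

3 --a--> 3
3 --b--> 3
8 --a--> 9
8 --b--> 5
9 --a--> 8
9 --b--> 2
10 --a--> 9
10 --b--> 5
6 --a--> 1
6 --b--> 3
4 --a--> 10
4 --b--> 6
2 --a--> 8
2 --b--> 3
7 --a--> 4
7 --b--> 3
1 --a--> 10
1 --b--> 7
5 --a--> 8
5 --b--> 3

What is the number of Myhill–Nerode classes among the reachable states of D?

3

P0 = {1,2,4,5,6,7,8,9,10} | {3}.
Refine {1,2,4,5,6,7,8,9,10} on symbol b: members go to different blocks, giving {1,4,8,9,10} and {2,5,6,7}.
The partition is now stable with 3 blocks: {1,4,8,9,10} | {3} | {2,5,6,7}.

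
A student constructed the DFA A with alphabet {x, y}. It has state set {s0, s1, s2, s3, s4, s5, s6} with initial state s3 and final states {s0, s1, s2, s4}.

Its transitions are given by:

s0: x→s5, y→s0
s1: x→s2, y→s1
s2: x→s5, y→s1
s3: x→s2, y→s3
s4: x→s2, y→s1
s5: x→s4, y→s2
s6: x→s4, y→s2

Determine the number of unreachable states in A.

BFS from s3 reaches {s1, s2, s3, s4, s5}; the 2 state(s) s0, s6 are never visited.

2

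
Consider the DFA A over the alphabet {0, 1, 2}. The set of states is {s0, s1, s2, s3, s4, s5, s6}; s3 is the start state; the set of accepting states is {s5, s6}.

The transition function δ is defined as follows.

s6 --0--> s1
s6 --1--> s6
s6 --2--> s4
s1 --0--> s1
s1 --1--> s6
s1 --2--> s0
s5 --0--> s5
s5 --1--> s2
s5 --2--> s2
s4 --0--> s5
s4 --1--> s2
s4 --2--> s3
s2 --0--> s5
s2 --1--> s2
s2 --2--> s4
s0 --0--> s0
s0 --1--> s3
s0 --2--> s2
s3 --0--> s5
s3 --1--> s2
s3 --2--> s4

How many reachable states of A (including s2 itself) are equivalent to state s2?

3

States {s0,s1,s6} cannot be reached from the start state, so discard them.
Initial partition by acceptance: {s5} | {s2,s3,s4}.
The partition is now stable with 2 blocks: {s5} | {s2,s3,s4}.
The equivalence class containing s2 is {s2,s3,s4}, of size 3.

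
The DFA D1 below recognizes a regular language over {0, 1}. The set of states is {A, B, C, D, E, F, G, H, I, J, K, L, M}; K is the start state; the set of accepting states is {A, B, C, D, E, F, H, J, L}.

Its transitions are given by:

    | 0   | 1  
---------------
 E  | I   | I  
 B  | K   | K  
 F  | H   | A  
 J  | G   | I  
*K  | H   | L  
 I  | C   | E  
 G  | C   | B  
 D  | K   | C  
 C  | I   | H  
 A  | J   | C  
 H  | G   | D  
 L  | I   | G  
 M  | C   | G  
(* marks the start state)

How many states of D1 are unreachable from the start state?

4

Starting at K and following transitions, the reachable set is {B, C, D, E, G, H, I, K, L}. That leaves A, F, J, M unreachable — 4 in total.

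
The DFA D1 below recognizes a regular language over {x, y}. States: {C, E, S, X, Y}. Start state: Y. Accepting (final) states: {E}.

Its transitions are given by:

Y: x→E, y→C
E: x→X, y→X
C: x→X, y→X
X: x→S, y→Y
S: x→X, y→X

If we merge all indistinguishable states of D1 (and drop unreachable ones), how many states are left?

4

Start with accepting vs non-accepting: {E} | {C,S,X,Y}.
On input x, block {C,S,X,Y} splits into {C,S,X} and {Y}.
On input y, block {C,S,X} splits into {C,S} and {X}.
Stable partition: {E} | {C,S} | {Y} | {X} — 4 equivalence classes.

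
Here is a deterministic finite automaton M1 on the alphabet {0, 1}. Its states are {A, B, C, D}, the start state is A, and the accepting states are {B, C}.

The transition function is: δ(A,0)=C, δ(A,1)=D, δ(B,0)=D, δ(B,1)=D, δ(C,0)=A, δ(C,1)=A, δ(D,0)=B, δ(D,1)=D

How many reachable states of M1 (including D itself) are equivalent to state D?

Every state is reachable, so we keep all 4.
P0 = {B,C} | {A,D}.
The partition is now stable with 2 blocks: {B,C} | {A,D}.
The equivalence class containing D is {A,D}, of size 2.

2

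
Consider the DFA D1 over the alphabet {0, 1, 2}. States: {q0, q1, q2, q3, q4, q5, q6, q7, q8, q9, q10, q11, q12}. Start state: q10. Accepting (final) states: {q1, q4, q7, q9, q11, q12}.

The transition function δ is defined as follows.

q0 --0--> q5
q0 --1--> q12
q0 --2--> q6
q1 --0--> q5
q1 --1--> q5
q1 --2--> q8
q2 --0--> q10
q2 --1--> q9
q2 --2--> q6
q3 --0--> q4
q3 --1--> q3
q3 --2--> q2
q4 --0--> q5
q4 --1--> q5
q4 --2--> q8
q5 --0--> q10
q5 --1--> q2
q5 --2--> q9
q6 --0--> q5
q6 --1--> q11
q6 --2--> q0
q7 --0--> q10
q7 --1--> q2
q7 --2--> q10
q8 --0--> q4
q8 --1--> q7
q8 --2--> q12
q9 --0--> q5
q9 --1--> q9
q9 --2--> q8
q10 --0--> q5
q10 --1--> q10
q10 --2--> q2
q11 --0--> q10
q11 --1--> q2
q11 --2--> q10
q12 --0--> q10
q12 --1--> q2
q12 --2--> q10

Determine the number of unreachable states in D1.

2

Starting at q10 and following transitions, the reachable set is {q0, q2, q4, q5, q6, q7, q8, q9, q10, q11, q12}. That leaves q1, q3 unreachable — 2 in total.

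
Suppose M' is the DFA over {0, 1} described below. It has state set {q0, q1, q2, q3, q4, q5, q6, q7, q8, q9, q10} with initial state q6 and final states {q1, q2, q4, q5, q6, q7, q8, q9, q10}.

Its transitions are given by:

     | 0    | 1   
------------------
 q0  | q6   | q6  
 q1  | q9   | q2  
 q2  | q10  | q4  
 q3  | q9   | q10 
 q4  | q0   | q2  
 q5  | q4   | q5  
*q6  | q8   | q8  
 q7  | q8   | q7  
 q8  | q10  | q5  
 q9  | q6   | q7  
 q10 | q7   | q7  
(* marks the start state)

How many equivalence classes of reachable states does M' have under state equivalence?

First remove the unreachable states {q1,q3,q9}; 8 states remain.
Initial partition by acceptance: {q2,q4,q5,q6,q7,q8,q10} | {q0}.
Refine {q2,q4,q5,q6,q7,q8,q10} on symbol 0: members go to different blocks, giving {q2,q5,q6,q7,q8,q10} and {q4}.
Split {q2,q5,q6,q7,q8,q10} by δ(·,0) → {q2,q6,q7,q8,q10} and {q5}.
On input 1, block {q2,q6,q7,q8,q10} splits into {q6,q7,q10} and {q2} and {q8}.
Refine {q6,q7,q10} on symbol 0: members go to different blocks, giving {q6,q7} and {q10}.
Refine {q6,q7} on symbol 1: members go to different blocks, giving {q6} and {q7}.
The partition is now stable with 8 blocks: {q6} | {q0} | {q4} | {q5} | {q2} | {q8} | {q10} | {q7}.

8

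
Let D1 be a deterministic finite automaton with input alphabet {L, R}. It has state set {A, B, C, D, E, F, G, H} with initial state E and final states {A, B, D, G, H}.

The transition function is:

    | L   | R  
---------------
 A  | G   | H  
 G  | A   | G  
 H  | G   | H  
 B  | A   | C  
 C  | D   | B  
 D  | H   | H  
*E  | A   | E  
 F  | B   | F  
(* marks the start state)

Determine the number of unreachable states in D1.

No path from E leads to B, C, D, F; the other 4 states are all reachable.

4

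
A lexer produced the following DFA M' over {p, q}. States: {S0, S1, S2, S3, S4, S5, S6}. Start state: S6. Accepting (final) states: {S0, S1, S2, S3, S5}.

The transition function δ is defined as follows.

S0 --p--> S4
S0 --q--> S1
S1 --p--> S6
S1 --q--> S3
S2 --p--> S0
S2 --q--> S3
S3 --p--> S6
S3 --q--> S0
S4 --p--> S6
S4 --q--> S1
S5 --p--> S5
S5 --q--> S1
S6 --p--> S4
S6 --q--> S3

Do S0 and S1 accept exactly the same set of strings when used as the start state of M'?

First remove the unreachable states {S2,S5}; 5 states remain.
Start with accepting vs non-accepting: {S0,S1,S3} | {S4,S6}.
Stable partition: {S0,S1,S3} | {S4,S6} — 2 equivalence classes.
S0 and S1 lie in the same block of the stable partition, so they are equivalent — no string distinguishes them.

Yes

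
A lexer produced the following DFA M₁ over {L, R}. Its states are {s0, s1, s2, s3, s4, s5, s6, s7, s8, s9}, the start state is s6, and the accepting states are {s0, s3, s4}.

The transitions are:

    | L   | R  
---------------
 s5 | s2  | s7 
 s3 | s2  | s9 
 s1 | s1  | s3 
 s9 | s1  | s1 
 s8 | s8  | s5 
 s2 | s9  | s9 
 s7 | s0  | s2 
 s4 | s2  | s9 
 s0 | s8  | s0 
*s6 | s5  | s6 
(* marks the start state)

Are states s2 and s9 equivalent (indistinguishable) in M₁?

First remove the unreachable states {s4}; 9 states remain.
Initial partition by acceptance: {s0,s3} | {s1,s2,s5,s6,s7,s8,s9}.
Split {s0,s3} by δ(·,R) → {s0} and {s3}.
Refine {s1,s2,s5,s6,s7,s8,s9} on symbol L: members go to different blocks, giving {s1,s2,s5,s6,s8,s9} and {s7}.
On input R, block {s1,s2,s5,s6,s8,s9} splits into {s2,s6,s8,s9} and {s1} and {s5}.
Split {s2,s6,s8,s9} by δ(·,L) → {s2,s8} and {s6} and {s9}.
Refine {s2,s8} on symbol L: members go to different blocks, giving {s2} and {s8}.
No further refinement is possible. Final partition (9 blocks): {s0} | {s2} | {s3} | {s7} | {s1} | {s5} | {s6} | {s9} | {s8}.
s2 and s9 end up in different blocks, so they are distinguishable. For instance, the string 'LR' is accepted from only s9.

No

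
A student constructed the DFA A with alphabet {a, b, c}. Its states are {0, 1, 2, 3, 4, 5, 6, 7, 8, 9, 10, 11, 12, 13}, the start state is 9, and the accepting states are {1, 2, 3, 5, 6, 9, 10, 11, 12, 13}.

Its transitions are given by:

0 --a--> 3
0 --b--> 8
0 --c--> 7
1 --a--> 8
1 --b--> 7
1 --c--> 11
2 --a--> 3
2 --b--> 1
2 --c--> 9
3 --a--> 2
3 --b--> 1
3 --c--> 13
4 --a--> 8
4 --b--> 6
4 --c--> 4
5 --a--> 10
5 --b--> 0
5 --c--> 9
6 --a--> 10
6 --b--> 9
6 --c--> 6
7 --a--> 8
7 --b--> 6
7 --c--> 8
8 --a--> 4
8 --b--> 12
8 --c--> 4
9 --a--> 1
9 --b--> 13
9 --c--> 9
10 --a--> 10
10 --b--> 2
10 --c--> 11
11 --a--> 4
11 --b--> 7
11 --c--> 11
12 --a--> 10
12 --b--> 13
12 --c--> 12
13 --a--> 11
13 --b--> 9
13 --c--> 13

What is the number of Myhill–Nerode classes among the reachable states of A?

6

First remove the unreachable states {0,5}; 12 states remain.
Start with accepting vs non-accepting: {1,2,3,6,9,10,11,12,13} | {4,7,8}.
Split {1,2,3,6,9,10,11,12,13} by δ(·,a) → {2,3,6,9,10,12,13} and {1,11}.
Split {2,3,6,9,10,12,13} by δ(·,a) → {2,3,6,10,12} and {9,13}.
Split {2,3,6,10,12} by δ(·,b) → {2,3} and {6,12} and {10}.
The partition is now stable with 6 blocks: {2,3} | {4,7,8} | {1,11} | {9,13} | {6,12} | {10}.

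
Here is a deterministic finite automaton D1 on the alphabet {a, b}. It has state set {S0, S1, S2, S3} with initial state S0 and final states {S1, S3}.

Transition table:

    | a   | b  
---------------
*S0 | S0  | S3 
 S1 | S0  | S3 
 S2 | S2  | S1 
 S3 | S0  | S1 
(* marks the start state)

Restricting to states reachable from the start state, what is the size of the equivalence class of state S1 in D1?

2

States {S2} cannot be reached from the start state, so discard them.
Initial partition by acceptance: {S1,S3} | {S0}.
Stable partition: {S1,S3} | {S0} — 2 equivalence classes.
State S1 belongs to the block {S1,S3}, which has 2 states.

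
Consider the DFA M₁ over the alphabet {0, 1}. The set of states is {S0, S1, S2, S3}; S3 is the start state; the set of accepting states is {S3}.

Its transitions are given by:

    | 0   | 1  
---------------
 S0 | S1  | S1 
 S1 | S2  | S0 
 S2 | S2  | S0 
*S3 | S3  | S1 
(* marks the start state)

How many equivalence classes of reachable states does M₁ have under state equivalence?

2

Start with accepting vs non-accepting: {S3} | {S0,S1,S2}.
Stable partition: {S3} | {S0,S1,S2} — 2 equivalence classes.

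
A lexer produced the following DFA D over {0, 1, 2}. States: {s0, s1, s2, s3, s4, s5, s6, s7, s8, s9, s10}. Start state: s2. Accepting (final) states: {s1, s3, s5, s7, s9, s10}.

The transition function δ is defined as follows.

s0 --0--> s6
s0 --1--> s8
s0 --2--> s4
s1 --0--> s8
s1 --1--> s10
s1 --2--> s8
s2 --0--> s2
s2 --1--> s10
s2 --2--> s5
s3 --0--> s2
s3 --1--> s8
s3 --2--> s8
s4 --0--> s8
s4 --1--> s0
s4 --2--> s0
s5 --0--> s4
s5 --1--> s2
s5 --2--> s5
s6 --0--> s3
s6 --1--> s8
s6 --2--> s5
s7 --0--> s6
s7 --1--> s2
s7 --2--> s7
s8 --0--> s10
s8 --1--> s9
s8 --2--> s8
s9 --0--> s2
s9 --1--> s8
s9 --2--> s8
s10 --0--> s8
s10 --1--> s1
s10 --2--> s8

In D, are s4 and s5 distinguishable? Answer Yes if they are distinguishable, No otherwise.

Yes

States {s7} cannot be reached from the start state, so discard them.
Initial partition by acceptance: {s1,s3,s5,s9,s10} | {s0,s2,s4,s6,s8}.
Split {s1,s3,s5,s9,s10} by δ(·,1) → {s3,s5,s9} and {s1,s10}.
Refine {s3,s5,s9} on symbol 2: members go to different blocks, giving {s3,s9} and {s5}.
Refine {s0,s2,s4,s6,s8} on symbol 0: members go to different blocks, giving {s0,s2,s4} and {s6} and {s8}.
Split {s0,s2,s4} by δ(·,0) → {s0} and {s2} and {s4}.
No further refinement is possible. Final partition (8 blocks): {s3,s9} | {s0} | {s1,s10} | {s5} | {s6} | {s8} | {s2} | {s4}.
s4 and s5 end up in different blocks, so they are distinguishable. For instance, the string 'ε' is accepted from only s5.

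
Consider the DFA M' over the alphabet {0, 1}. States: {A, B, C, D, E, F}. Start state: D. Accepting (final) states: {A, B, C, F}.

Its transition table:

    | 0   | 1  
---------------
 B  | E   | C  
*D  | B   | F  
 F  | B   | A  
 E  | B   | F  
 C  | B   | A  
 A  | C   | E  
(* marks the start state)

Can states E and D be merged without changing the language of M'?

All states are reachable from the start state.
P0 = {A,B,C,F} | {D,E}.
Split {A,B,C,F} by δ(·,0) → {A,C,F} and {B}.
Refine {A,C,F} on symbol 0: members go to different blocks, giving {C,F} and {A}.
No further refinement is possible. Final partition (4 blocks): {C,F} | {D,E} | {B} | {A}.
E and D lie in the same block of the stable partition, so they are equivalent — no string distinguishes them.

Yes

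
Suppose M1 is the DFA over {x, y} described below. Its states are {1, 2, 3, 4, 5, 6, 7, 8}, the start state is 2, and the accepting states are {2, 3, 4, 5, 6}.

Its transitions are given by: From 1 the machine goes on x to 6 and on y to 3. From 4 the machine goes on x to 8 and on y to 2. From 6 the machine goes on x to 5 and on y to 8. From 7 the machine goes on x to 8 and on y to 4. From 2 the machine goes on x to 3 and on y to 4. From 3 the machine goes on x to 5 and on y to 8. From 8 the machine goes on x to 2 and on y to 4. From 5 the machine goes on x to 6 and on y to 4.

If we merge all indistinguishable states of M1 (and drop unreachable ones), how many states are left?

4

First remove the unreachable states {1,7}; 6 states remain.
Start with accepting vs non-accepting: {2,3,4,5,6} | {8}.
On input x, block {2,3,4,5,6} splits into {2,3,5,6} and {4}.
On input y, block {2,3,5,6} splits into {2,5} and {3,6}.
The partition is now stable with 4 blocks: {2,5} | {8} | {4} | {3,6}.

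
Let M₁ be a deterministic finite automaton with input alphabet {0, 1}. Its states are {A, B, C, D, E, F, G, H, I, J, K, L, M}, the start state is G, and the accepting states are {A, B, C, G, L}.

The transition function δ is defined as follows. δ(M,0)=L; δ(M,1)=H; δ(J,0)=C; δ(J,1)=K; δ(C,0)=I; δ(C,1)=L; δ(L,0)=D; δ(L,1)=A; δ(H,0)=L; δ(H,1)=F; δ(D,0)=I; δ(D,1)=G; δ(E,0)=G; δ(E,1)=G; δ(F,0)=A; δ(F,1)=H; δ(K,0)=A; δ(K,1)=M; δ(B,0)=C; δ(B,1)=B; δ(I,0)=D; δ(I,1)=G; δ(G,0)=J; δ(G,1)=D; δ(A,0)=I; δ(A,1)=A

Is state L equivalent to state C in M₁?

Yes

First remove the unreachable states {B,E}; 11 states remain.
P0 = {A,C,G,L} | {D,F,H,I,J,K,M}.
On input 1, block {A,C,G,L} splits into {A,C,L} and {G}.
Split {D,F,H,I,J,K,M} by δ(·,0) → {F,H,J,K,M} and {D,I}.
The partition is now stable with 4 blocks: {A,C,L} | {F,H,J,K,M} | {G} | {D,I}.
L and C lie in the same block of the stable partition, so they are equivalent — no string distinguishes them.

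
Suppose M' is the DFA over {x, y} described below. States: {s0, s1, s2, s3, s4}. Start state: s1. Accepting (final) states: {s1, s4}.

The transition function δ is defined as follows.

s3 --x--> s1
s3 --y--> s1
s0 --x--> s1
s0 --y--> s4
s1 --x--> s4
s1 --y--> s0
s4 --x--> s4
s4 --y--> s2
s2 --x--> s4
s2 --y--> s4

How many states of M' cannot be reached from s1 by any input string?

BFS from s1 reaches {s0, s1, s2, s4}; the 1 state(s) s3 are never visited.

1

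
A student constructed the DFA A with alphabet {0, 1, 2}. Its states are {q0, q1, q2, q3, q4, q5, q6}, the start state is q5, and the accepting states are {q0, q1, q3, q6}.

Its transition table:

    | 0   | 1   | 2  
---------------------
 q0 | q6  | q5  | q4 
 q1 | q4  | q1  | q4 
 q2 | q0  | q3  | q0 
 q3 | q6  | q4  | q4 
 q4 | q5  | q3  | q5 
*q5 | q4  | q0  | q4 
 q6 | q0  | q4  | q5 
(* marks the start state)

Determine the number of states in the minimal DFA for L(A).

States {q1,q2} cannot be reached from the start state, so discard them.
Start with accepting vs non-accepting: {q0,q3,q6} | {q4,q5}.
The partition is now stable with 2 blocks: {q0,q3,q6} | {q4,q5}.

2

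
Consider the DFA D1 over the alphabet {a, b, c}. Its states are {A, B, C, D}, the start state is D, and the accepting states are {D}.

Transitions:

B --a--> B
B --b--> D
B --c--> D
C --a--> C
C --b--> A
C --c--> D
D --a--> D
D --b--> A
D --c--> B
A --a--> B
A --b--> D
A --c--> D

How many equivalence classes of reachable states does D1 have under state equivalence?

Reachable states from the start: {A,B,D}. Unreachable: {C} — drop them.
Initial partition by acceptance: {D} | {A,B}.
Stable partition: {D} | {A,B} — 2 equivalence classes.

2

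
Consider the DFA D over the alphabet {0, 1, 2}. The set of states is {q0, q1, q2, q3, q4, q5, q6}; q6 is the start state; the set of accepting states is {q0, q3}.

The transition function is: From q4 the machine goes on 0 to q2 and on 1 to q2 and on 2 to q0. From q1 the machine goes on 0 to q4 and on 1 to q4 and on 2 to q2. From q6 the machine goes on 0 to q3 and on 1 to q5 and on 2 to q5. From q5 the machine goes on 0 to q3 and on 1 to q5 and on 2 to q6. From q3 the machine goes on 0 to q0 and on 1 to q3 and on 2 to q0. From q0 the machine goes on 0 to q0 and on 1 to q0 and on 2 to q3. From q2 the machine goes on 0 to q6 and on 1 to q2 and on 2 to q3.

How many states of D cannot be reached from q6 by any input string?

No path from q6 leads to q1, q2, q4; the other 4 states are all reachable.

3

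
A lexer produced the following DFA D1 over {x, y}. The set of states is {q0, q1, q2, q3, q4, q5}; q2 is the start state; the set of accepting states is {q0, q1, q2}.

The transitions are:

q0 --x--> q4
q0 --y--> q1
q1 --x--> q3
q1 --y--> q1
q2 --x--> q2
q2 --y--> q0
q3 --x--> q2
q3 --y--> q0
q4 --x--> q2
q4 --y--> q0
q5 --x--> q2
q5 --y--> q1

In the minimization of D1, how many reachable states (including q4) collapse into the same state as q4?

First remove the unreachable states {q5}; 5 states remain.
Initial partition by acceptance: {q0,q1,q2} | {q3,q4}.
Refine {q0,q1,q2} on symbol x: members go to different blocks, giving {q0,q1} and {q2}.
Stable partition: {q0,q1} | {q3,q4} | {q2} — 3 equivalence classes.
State q4 belongs to the block {q3,q4}, which has 2 states.

2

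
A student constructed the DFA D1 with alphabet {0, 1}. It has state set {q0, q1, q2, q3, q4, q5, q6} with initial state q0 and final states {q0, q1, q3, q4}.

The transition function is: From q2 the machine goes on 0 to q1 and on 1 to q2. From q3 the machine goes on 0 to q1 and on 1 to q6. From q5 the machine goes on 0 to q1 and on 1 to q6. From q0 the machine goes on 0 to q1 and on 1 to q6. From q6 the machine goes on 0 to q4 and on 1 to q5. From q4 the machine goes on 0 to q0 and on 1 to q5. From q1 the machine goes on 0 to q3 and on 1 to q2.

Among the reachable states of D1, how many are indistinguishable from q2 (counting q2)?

3

P0 = {q0,q1,q3,q4} | {q2,q5,q6}.
Stable partition: {q0,q1,q3,q4} | {q2,q5,q6} — 2 equivalence classes.
State q2 belongs to the block {q2,q5,q6}, which has 3 states.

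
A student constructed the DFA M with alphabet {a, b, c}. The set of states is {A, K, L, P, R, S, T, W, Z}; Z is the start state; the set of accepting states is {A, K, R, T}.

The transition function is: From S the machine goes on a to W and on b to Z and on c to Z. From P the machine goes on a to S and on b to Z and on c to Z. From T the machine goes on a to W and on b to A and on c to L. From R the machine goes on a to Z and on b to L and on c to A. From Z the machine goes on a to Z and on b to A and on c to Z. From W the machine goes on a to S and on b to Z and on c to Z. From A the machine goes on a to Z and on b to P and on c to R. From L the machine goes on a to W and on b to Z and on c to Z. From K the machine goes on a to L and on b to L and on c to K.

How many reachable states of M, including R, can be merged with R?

States {K,T} cannot be reached from the start state, so discard them.
P0 = {A,R} | {L,P,S,W,Z}.
On input b, block {L,P,S,W,Z} splits into {L,P,S,W} and {Z}.
No further refinement is possible. Final partition (3 blocks): {A,R} | {L,P,S,W} | {Z}.
State R belongs to the block {A,R}, which has 2 states.

2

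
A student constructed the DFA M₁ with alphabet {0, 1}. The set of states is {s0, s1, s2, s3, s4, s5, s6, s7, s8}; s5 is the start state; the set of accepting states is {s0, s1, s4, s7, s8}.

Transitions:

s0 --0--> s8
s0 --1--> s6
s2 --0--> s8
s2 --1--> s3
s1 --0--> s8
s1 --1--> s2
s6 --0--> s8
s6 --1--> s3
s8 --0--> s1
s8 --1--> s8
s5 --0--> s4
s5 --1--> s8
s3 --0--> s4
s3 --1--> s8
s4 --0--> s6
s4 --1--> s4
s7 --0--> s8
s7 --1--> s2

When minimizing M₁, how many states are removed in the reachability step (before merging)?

2

Starting at s5 and following transitions, the reachable set is {s1, s2, s3, s4, s5, s6, s8}. That leaves s0, s7 unreachable — 2 in total.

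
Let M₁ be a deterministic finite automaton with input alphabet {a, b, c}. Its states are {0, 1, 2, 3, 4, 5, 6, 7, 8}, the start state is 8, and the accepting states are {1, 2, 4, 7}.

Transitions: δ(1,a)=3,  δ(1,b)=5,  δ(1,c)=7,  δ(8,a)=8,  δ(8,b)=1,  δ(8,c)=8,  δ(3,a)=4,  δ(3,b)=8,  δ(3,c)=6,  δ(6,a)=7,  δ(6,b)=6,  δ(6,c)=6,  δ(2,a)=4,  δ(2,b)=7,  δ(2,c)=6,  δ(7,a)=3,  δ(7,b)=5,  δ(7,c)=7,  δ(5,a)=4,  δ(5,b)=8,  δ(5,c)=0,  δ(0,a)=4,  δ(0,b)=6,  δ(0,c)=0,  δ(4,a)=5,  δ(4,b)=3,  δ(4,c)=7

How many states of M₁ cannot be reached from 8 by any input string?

No path from 8 leads to 2; the other 8 states are all reachable.

1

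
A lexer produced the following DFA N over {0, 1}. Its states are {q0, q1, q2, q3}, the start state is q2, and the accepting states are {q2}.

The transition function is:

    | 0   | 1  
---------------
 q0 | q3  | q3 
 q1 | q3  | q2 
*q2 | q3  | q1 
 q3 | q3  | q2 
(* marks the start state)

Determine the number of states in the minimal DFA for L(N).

2

Reachable states from the start: {q1,q2,q3}. Unreachable: {q0} — drop them.
Start with accepting vs non-accepting: {q2} | {q1,q3}.
The partition is now stable with 2 blocks: {q2} | {q1,q3}.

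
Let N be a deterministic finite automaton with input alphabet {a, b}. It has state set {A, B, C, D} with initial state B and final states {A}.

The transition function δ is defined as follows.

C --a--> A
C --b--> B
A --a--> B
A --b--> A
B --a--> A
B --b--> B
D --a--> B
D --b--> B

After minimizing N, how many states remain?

2

First remove the unreachable states {C,D}; 2 states remain.
P0 = {A} | {B}.
No further refinement is possible. Final partition (2 blocks): {A} | {B}.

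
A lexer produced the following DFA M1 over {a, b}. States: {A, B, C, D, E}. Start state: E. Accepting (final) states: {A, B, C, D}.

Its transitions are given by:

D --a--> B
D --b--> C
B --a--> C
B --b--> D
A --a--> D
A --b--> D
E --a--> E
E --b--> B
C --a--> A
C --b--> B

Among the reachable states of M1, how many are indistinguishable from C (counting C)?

Every state is reachable, so we keep all 5.
Start with accepting vs non-accepting: {A,B,C,D} | {E}.
Stable partition: {A,B,C,D} | {E} — 2 equivalence classes.
State C belongs to the block {A,B,C,D}, which has 4 states.

4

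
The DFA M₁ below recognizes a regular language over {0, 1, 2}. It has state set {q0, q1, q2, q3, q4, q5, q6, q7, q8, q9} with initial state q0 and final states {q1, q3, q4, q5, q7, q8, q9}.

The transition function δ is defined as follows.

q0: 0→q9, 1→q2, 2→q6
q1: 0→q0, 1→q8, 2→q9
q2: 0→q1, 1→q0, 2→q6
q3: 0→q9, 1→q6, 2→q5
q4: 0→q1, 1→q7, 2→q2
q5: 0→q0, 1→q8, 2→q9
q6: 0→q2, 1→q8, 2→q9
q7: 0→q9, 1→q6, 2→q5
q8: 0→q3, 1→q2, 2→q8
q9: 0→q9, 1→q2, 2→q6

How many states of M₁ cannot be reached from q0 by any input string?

2

Starting at q0 and following transitions, the reachable set is {q0, q1, q2, q3, q5, q6, q8, q9}. That leaves q4, q7 unreachable — 2 in total.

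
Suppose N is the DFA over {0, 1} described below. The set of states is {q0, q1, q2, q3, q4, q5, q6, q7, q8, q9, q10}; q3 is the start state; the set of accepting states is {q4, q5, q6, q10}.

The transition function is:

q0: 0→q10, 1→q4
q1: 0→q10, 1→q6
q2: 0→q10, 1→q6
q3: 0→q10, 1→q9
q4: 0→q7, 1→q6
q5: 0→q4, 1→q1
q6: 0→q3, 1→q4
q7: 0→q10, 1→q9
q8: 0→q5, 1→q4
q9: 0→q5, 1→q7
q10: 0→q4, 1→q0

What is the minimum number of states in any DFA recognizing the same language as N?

States {q2,q8} cannot be reached from the start state, so discard them.
P0 = {q4,q5,q6,q10} | {q0,q1,q3,q7,q9}.
On input 0, block {q4,q5,q6,q10} splits into {q4,q6} and {q5,q10}.
Split {q0,q1,q3,q7,q9} by δ(·,1) → {q3,q7,q9} and {q0,q1}.
No further refinement is possible. Final partition (4 blocks): {q4,q6} | {q3,q7,q9} | {q5,q10} | {q0,q1}.

4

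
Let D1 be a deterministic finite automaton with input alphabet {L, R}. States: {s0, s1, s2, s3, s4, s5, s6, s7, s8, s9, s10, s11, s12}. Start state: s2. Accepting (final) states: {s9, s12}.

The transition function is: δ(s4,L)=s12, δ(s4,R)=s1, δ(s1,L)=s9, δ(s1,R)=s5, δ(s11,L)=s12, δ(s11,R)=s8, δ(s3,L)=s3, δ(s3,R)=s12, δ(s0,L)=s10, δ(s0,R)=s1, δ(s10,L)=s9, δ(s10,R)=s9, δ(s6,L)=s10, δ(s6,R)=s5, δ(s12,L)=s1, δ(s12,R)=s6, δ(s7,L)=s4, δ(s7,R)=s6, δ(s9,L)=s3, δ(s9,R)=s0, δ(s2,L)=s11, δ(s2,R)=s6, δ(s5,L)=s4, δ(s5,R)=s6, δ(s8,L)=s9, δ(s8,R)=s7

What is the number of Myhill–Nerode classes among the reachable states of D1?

9

Initial partition by acceptance: {s9,s12} | {s0,s1,s2,s3,s4,s5,s6,s7,s8,s10,s11}.
Split {s0,s1,s2,s3,s4,s5,s6,s7,s8,s10,s11} by δ(·,L) → {s0,s2,s3,s5,s6,s7} and {s1,s4,s8,s10,s11}.
Refine {s9,s12} on symbol L: members go to different blocks, giving {s9} and {s12}.
Split {s0,s2,s3,s5,s6,s7} by δ(·,L) → {s0,s2,s5,s6,s7} and {s3}.
Split {s0,s2,s5,s6,s7} by δ(·,R) → {s2,s5,s6,s7} and {s0}.
On input L, block {s1,s4,s8,s10,s11} splits into {s1,s8,s10} and {s4,s11}.
Refine {s2,s5,s6,s7} on symbol L: members go to different blocks, giving {s2,s5,s7} and {s6}.
Refine {s1,s8,s10} on symbol R: members go to different blocks, giving {s1,s8} and {s10}.
The partition is now stable with 9 blocks: {s9} | {s2,s5,s7} | {s1,s8} | {s12} | {s3} | {s0} | {s4,s11} | {s6} | {s10}.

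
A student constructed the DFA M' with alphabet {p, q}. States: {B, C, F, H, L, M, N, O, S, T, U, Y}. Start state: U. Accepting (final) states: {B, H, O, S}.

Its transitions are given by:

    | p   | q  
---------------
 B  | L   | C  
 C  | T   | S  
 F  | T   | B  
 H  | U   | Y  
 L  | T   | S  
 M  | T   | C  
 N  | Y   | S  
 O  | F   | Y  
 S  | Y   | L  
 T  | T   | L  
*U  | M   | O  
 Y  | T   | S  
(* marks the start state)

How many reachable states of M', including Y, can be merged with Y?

5

Reachable states from the start: {B,C,F,L,M,O,S,T,U,Y}. Unreachable: {H,N} — drop them.
Start with accepting vs non-accepting: {B,O,S} | {C,F,L,M,T,U,Y}.
Refine {C,F,L,M,T,U,Y} on symbol q: members go to different blocks, giving {C,F,L,U,Y} and {M,T}.
No further refinement is possible. Final partition (3 blocks): {B,O,S} | {C,F,L,U,Y} | {M,T}.
State Y belongs to the block {C,F,L,U,Y}, which has 5 states.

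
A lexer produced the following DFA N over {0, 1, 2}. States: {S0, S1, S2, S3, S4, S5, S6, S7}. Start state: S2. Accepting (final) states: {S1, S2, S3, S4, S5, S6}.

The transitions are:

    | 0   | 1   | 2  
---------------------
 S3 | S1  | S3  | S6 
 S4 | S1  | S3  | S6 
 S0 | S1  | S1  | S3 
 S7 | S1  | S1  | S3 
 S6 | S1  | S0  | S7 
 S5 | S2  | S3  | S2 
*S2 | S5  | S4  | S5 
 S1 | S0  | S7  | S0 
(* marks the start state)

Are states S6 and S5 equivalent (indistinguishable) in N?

No

Every state is reachable, so we keep all 8.
Initial partition by acceptance: {S1,S2,S3,S4,S5,S6} | {S0,S7}.
On input 0, block {S1,S2,S3,S4,S5,S6} splits into {S2,S3,S4,S5,S6} and {S1}.
Split {S2,S3,S4,S5,S6} by δ(·,0) → {S3,S4,S6} and {S2,S5}.
Split {S3,S4,S6} by δ(·,1) → {S3,S4} and {S6}.
No further refinement is possible. Final partition (5 blocks): {S3,S4} | {S0,S7} | {S1} | {S2,S5} | {S6}.
S6 and S5 end up in different blocks, so they are distinguishable. For instance, the string '1' is accepted from only S5.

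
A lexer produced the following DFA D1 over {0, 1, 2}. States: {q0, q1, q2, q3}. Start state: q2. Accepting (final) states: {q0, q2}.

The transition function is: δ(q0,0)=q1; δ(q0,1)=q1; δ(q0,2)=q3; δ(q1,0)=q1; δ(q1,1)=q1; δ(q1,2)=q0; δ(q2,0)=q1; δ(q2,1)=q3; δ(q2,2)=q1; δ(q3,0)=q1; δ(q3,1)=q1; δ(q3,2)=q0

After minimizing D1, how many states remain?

All states are reachable from the start state.
P0 = {q0,q2} | {q1,q3}.
Stable partition: {q0,q2} | {q1,q3} — 2 equivalence classes.

2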